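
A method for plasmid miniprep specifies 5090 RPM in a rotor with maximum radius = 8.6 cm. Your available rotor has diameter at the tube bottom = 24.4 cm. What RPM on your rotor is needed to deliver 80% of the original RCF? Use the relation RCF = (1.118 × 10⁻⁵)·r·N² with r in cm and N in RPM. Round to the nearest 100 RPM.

RCF_original = 1.118 × 10⁻⁵ × 8.6 × (5090)² = 1.118 × 10⁻⁵ × 8.6 × 25,908,100 ≈ 2,491 × g
Target RCF = 0.8 × 2,491 ≈ 1,992.8 × g
Your rotor: r = 24.4 / 2 = 12.2 cm
1,992.8 = 1.118 × 10⁻⁵ × 12.2 × N²
N² = 1,992.8 / (13.6396 × 10⁻⁵) = 14,610,399
N ≈ √14,610,399 ≈ 3,822.4

≈ 3800 RPM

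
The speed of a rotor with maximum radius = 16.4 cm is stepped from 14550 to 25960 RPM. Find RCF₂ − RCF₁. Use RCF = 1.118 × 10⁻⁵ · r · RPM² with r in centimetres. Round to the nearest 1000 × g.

RCF₁ = 1.118 × 10⁻⁵ × 16.4 × (14550)² = 1.118 × 10⁻⁵ × 16.4 × 211,702,500 ≈ 38,816.1 × g
RCF₂ = 1.118 × 10⁻⁵ × 16.4 × (25960)² = 1.118 × 10⁻⁵ × 16.4 × 673,921,600 ≈ 123,564.9 × g
Increase = 123,564.9 − 38,816.1 = 84,748.8

≈ 85000 × g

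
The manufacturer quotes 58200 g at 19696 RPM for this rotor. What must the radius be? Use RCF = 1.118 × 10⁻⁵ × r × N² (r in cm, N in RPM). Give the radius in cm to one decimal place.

≈ 13.4 cm

RCF = 1.118 × 10⁻⁵ × r × N²
58200 = 1.118 × 10⁻⁵ × r × (19696)²
r = 58200 / (1.118 × 10⁻⁵ × 387,932,416) = 58200 / 4337.084 ≈ 13.419 cm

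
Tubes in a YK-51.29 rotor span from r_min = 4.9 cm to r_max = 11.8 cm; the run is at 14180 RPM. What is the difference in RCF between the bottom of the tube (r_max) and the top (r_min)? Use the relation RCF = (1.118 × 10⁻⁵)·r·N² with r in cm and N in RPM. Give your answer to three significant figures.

ΔRCF ≈ 15500 ×g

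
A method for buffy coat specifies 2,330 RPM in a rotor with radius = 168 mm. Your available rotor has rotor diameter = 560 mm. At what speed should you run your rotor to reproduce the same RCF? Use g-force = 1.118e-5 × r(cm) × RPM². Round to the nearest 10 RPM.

≈ 1800 RPM

Original rotor: r = 168 mm = 16.8 cm
RCF_original = 1.118 × 10⁻⁵ × 16.8 × (2330)² = 1.118 × 10⁻⁵ × 16.8 × 5,428,900 ≈ 1,019.7 × g
Your rotor: r = 560 mm / 2 = 280 mm = 28 cm
1,019.7 = 1.118 × 10⁻⁵ × 28 × N²
N² = 1,019.7 / (31.304 × 10⁻⁵) = 3,257,411
N ≈ √3,257,411 ≈ 1,804.8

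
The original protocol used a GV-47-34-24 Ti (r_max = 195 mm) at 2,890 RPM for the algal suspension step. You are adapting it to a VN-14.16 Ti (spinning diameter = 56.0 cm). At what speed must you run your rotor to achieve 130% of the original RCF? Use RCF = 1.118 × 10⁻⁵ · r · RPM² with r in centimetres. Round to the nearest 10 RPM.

≈ 2750 RPM

Original rotor: r = 195 mm = 19.5 cm
RCF = 1.118 × 10⁻⁵ × r × N²
RCF_original = 1.118 × 10⁻⁵ × 19.5 × (2890)² = 1.118 × 10⁻⁵ × 19.5 × 8,352,100 ≈ 1,820.8 × g
Target RCF = 1.3 × 1,820.8 ≈ 2,367 × g
Your rotor: r = 56.0 / 2 = 28 cm
2,367 = 1.118 × 10⁻⁵ × 28 × N²
N² = 2,367 / (31.304 × 10⁻⁵) = 7,561,334
N ≈ √7,561,334 ≈ 2,749.8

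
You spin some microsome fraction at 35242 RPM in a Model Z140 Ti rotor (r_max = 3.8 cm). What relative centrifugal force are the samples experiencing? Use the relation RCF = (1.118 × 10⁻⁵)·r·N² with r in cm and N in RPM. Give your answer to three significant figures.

RCF ≈ 52800 ×g

RCF = 1.118 × 10⁻⁵ × r × N²
RCF = 1.118 × 10⁻⁵ × 3.8 × (35242)² = 1.118 × 10⁻⁵ × 3.8 × 1,241,998,564 ≈ 52,765.1 × g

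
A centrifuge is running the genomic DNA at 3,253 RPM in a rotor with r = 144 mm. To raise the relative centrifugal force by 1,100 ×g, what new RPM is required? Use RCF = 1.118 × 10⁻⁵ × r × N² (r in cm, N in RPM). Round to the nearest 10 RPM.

r = 144 mm = 14.4 cm
Current RCF = 1.118 × 10⁻⁵ × 14.4 × (3253)² = 1.118 × 10⁻⁵ × 14.4 × 10,582,009 ≈ 1,703.6 × g
Target RCF = 1,703.6 + 1,100 = 2,803.6 × g
N² = 2,803.6 / (16.0992 × 10⁻⁵) = 17,414,530
N ≈ √17,414,530 ≈ 4,173.1

≈ 4170 RPM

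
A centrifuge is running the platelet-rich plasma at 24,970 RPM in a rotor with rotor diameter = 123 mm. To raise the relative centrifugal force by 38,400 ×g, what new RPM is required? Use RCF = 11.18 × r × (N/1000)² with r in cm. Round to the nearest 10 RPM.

N₂ ≈ 34380 RPM

r = 123 mm / 2 = 61.5 mm = 6.15 cm
Current RCF = 11.18 × 6.15 × (24.97)² = 11.18 × 6.15 × 623.5009 ≈ 42,870.1 × g
Target RCF = 42,870.1 + 38,400 = 81,270.1 × g
(N/1000)² = 81,270.1 / 68.757 = 1181.99
N = 1000 × √1181.99 ≈ 34,380.1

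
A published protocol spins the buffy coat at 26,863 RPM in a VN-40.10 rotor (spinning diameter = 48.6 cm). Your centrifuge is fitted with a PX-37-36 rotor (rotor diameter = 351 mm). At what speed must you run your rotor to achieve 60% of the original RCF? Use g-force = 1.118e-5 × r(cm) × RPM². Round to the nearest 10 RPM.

Original rotor: r = 48.6 / 2 = 24.3 cm
RCF = 1.118 × 10⁻⁵ × r × N²
RCF_original = 1.118 × 10⁻⁵ × 24.3 × (26863)² = 1.118 × 10⁻⁵ × 24.3 × 721,620,769 ≈ 196,045.6 × g
Target RCF = 0.6 × 196,045.6 ≈ 117,627.4 × g
Your rotor: r = 351 mm / 2 = 175.5 mm = 17.55 cm
117,627.4 = 1.118 × 10⁻⁵ × 17.55 × N²
N² = 117,627.4 / (19.6209 × 10⁻⁵) = 599,500,533
N ≈ √599,500,533 ≈ 24,484.7

≈ 24480 RPM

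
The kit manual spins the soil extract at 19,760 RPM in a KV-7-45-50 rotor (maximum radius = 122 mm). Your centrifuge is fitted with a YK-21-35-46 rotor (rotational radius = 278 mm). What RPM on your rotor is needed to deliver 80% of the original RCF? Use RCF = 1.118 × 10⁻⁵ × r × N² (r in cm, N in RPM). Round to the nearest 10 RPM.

≈ 11710 RPM

Original rotor: r = 122 mm = 12.2 cm
RCF = 1.118 × 10⁻⁵ × r × N²
RCF_original = 1.118 × 10⁻⁵ × 12.2 × (19760)² = 1.118 × 10⁻⁵ × 12.2 × 390,457,600 ≈ 53,256.9 × g
Target RCF = 0.8 × 53,256.9 ≈ 42,605.5 × g
Your rotor: r = 278 mm = 27.8 cm
42,605.5 = 1.118 × 10⁻⁵ × 27.8 × N²
N² = 42,605.5 / (31.0804 × 10⁻⁵) = 137,081,569
N ≈ √137,081,569 ≈ 11,708.2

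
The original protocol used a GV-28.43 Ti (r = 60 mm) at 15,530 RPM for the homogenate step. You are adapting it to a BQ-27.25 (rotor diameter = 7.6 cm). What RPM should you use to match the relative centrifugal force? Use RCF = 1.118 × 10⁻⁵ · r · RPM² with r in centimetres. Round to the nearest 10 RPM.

19510 RPM

Original rotor: r = 60 mm = 6.0 cm
RCF = 1.118 × 10⁻⁵ × r × N²
RCF_original = 1.118 × 10⁻⁵ × 6 × (15530)² = 1.118 × 10⁻⁵ × 6 × 241,180,900 ≈ 16,178.4 × g
Your rotor: r = 7.6 / 2 = 3.8 cm
16,178.4 = 1.118 × 10⁻⁵ × 3.8 × N²
N² = 16,178.4 / (4.2484 × 10⁻⁵) = 380,811,600
N ≈ √380,811,600 ≈ 19,514.4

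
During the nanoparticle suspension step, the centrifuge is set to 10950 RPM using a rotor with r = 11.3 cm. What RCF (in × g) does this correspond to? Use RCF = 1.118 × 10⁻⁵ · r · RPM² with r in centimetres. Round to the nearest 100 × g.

RCF ≈ 15100 × g

RCF = 1.118 × 10⁻⁵ × r × N²
RCF = 1.118 × 10⁻⁵ × 11.3 × (10950)² = 1.118 × 10⁻⁵ × 11.3 × 119,902,500 ≈ 15,147.8 × g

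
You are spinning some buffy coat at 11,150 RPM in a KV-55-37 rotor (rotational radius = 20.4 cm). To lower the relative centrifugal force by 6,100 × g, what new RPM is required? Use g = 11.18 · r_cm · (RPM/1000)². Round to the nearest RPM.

N₂ ≈ 9878 RPM

Current RCF = 11.18 × 20.4 × (11.15)² = 11.18 × 20.4 × 124.3225 ≈ 28,354.5 × g
Target RCF = 28,354.5 − 6,100 = 22,254.5 × g
(N/1000)² = 22,254.5 / 228.072 = 97.57664
N = 1000 × √97.57664 ≈ 9,878.1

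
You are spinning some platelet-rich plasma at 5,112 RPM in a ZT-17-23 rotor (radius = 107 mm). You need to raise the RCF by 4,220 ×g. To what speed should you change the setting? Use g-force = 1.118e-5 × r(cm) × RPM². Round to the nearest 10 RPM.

r = 107 mm = 10.7 cm
Current RCF = 1.118 × 10⁻⁵ × 10.7 × (5112)² = 1.118 × 10⁻⁵ × 10.7 × 26,132,544 ≈ 3,126.1 × g
Target RCF = 3,126.1 + 4,220 = 7,346.1 × g
N² = 7,346.1 / (11.9626 × 10⁻⁵) = 61,408,891
N ≈ √61,408,891 ≈ 7,836.4

N₂ ≈ 7840 RPM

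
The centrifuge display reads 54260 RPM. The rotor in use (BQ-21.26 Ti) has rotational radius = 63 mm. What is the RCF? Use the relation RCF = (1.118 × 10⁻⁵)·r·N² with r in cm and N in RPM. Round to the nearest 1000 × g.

≈ 207000 x g

r = 63 mm = 6.3 cm
RCF = 1.118 × 10⁻⁵ × r × N²
RCF = 1.118 × 10⁻⁵ × 6.3 × (54260)² = 1.118 × 10⁻⁵ × 6.3 × 2,944,147,600 ≈ 207,368.1 × g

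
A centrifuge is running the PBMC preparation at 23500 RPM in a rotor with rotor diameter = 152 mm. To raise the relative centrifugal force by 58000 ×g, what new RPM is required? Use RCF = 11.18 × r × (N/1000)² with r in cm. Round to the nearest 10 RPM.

≈ 35140 RPM

r = 152 mm / 2 = 76 mm = 7.6 cm
Current RCF = 11.18 × 7.6 × (23.5)² = 11.18 × 7.6 × 552.25 ≈ 46,923.6 × g
Target RCF = 46,923.6 + 58,000 = 104,923.6 × g
(N/1000)² = 104,923.6 / 84.968 = 1234.86
N = 1000 × √1234.86 ≈ 35,140.6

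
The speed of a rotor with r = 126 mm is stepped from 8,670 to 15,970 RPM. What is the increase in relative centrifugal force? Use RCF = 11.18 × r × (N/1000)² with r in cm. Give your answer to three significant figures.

≈ 25300 × g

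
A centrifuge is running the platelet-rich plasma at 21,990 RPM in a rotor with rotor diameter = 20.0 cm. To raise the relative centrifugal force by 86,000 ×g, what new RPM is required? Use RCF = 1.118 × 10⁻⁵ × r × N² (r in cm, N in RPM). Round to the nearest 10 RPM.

N₂ ≈ 35390 RPM

r = 20.0 / 2 = 10 cm
Current RCF = 1.118 × 10⁻⁵ × 10 × (21990)² = 1.118 × 10⁻⁵ × 10 × 483,560,100 ≈ 54,062 × g
Target RCF = 54,062 + 86,000 = 140,062 × g
N² = 140,062 / (11.18 × 10⁻⁵) = 1,252,790,698
N ≈ √1,252,790,698 ≈ 35,394.8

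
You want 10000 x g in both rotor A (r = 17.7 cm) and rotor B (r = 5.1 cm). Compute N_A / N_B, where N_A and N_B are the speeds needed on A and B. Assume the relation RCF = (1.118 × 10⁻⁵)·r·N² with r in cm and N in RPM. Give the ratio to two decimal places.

0.54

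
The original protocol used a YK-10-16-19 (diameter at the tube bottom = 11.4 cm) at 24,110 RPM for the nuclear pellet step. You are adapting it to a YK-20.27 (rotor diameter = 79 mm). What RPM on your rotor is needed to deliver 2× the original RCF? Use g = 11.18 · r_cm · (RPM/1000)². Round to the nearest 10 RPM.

Original rotor: r = 11.4 / 2 = 5.7 cm
RCF_original = 11.18 × 5.7 × (24.11)² = 11.18 × 5.7 × 581.2921 ≈ 37,043.4 × g
Target RCF = 2 × 37,043.4 ≈ 74,086.8 × g
Your rotor: r = 79 mm / 2 = 39.5 mm = 3.95 cm
74,086.8 = 11.18 × 3.95 × (N/1000)²
(N/1000)² = 74,086.8 / 44.161 = 1677.652
N = 1000 × √1677.652 ≈ 40,959.2

40960 RPM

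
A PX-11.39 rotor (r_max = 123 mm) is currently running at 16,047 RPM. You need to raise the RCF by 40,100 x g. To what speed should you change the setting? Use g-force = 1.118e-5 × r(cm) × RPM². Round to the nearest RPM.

N₂ ≈ 23433 RPM

r = 123 mm = 12.3 cm
Current RCF = 1.118 × 10⁻⁵ × 12.3 × (16047)² = 1.118 × 10⁻⁵ × 12.3 × 257,506,209 ≈ 35,410.7 × g
Target RCF = 35,410.7 + 40,100 = 75,510.7 × g
N² = 75,510.7 / (13.7514 × 10⁻⁵) = 549,112,818
N ≈ √549,112,818 ≈ 23,433.2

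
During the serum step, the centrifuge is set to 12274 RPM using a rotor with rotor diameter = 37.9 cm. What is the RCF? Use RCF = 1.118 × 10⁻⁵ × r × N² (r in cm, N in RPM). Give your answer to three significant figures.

r = 37.9 / 2 = 18.95 cm
RCF = 1.118 × 10⁻⁵ × r × N²
RCF = 1.118 × 10⁻⁵ × 18.95 × (12274)² = 1.118 × 10⁻⁵ × 18.95 × 150,651,076 ≈ 31,917.1 × g

≈ 31900 × g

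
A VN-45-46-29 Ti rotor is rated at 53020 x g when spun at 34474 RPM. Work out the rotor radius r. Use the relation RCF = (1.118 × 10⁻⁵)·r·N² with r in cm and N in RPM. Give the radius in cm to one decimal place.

≈ 4.0 cm

RCF = 1.118 × 10⁻⁵ × r × N²
53020 = 1.118 × 10⁻⁵ × r × (34474)²
r = 53020 / (1.118 × 10⁻⁵ × 1,188,456,676) = 53020 / 13286.95 ≈ 3.990 cm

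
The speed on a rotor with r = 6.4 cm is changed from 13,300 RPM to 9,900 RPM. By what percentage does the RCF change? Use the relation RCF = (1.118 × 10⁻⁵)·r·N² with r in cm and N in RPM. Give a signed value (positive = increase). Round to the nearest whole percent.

-45%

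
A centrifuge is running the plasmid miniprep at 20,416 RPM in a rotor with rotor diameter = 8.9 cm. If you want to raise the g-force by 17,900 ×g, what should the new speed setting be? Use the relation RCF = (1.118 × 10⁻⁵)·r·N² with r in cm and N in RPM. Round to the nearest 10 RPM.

r = 8.9 / 2 = 4.45 cm
Current RCF = 1.118 × 10⁻⁵ × 4.45 × (20416)² = 1.118 × 10⁻⁵ × 4.45 × 416,813,056 ≈ 20,736.9 × g
Target RCF = 20,736.9 + 17,900 = 38,636.9 × g
N² = 38,636.9 / (4.9751 × 10⁻⁵) = 776,605,495
N ≈ √776,605,495 ≈ 27,867.6

≈ 27870 RPM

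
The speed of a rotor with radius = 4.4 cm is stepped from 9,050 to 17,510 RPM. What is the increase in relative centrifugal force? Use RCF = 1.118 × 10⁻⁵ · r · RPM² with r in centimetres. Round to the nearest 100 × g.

11100 ×g

RCF₁ = 1.118 × 10⁻⁵ × 4.4 × (9050)² = 1.118 × 10⁻⁵ × 4.4 × 81,902,500 ≈ 4,028.9 × g
RCF₂ = 1.118 × 10⁻⁵ × 4.4 × (17510)² = 1.118 × 10⁻⁵ × 4.4 × 306,600,100 ≈ 15,082.3 × g
Increase = 15,082.3 − 4,028.9 = 11,053.4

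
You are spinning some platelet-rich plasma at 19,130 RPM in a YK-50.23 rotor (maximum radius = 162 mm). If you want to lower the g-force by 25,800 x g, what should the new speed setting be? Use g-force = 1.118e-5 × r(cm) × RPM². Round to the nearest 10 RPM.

r = 162 mm = 16.2 cm
Current RCF = 1.118 × 10⁻⁵ × 16.2 × (19130)² = 1.118 × 10⁻⁵ × 16.2 × 365,956,900 ≈ 66,280.6 × g
Target RCF = 66,280.6 − 25,800 = 40,480.6 × g
N² = 40,480.6 / (18.1116 × 10⁻⁵) = 223,506,482
N ≈ √223,506,482 ≈ 14,950.1

14950 RPM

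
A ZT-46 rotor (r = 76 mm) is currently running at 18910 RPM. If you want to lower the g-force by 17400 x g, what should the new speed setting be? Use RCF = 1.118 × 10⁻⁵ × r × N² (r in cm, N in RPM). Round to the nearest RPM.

r = 76 mm = 7.6 cm
Current RCF = 1.118 × 10⁻⁵ × 7.6 × (18910)² = 1.118 × 10⁻⁵ × 7.6 × 357,588,100 ≈ 30,383.5 × g
Target RCF = 30,383.5 − 17,400 = 12,983.5 × g
N² = 12,983.5 / (8.4968 × 10⁻⁵) = 152,804,585
N ≈ √152,804,585 ≈ 12,361.4

≈ 12361 RPM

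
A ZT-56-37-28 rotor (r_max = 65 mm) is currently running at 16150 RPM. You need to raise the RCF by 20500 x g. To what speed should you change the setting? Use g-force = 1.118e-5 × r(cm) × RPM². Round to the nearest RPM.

N₂ ≈ 23301 RPM

r = 65 mm = 6.5 cm
Current RCF = 1.118 × 10⁻⁵ × 6.5 × (16150)² = 1.118 × 10⁻⁵ × 6.5 × 260,822,500 ≈ 18,954 × g
Target RCF = 18,954 + 20,500 = 39,454 × g
N² = 39,454 / (7.267 × 10⁻⁵) = 542,920,050
N ≈ √542,920,050 ≈ 23,300.6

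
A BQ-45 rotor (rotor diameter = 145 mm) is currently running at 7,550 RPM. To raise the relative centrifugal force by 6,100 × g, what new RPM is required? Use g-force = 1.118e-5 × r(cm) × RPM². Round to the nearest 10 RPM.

≈ 11500 RPM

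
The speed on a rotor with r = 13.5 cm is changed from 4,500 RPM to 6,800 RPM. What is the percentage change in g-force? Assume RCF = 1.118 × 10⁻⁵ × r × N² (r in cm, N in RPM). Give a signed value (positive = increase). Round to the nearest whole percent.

+128%

RCF ∝ N², so the ratio is (6800/4500)² = (1.511111)² = 2.2835.
Change = 2.2835 − 1 = +1.2835 → +128.3%.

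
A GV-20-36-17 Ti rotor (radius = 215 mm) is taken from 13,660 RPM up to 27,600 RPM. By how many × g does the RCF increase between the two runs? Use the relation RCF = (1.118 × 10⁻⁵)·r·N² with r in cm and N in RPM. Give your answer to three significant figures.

r = 215 mm = 21.5 cm
RCF₁ = 1.118 × 10⁻⁵ × 21.5 × (13660)² = 1.118 × 10⁻⁵ × 21.5 × 186,595,600 ≈ 44,852 × g
RCF₂ = 1.118 × 10⁻⁵ × 21.5 × (27600)² = 1.118 × 10⁻⁵ × 21.5 × 761,760,000 ≈ 183,104.3 × g
Increase = 183,104.3 − 44,852 = 138,252.3

≈ 138000 × g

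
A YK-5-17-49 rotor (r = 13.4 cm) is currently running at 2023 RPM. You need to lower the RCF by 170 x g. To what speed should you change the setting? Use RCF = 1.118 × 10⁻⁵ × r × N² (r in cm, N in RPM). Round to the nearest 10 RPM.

1720 RPM

Current RCF = 1.118 × 10⁻⁵ × 13.4 × (2023)² = 1.118 × 10⁻⁵ × 13.4 × 4,092,529 ≈ 613.1 × g
Target RCF = 613.1 − 170 = 443.1 × g
N² = 443.1 / (14.9812 × 10⁻⁵) = 2,957,707
N ≈ √2,957,707 ≈ 1,719.8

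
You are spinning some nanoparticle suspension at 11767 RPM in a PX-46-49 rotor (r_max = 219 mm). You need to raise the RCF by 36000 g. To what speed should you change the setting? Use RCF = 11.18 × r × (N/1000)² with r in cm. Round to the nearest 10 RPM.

≈ 16900 RPM

r = 219 mm = 21.9 cm
Current RCF = 11.18 × 21.9 × (11.767)² = 11.18 × 21.9 × 138.462289 ≈ 33,901.4 × g
Target RCF = 33,901.4 + 36,000 = 69,901.4 × g
(N/1000)² = 69,901.4 / 244.842 = 285.496
N = 1000 × √285.496 ≈ 16,896.6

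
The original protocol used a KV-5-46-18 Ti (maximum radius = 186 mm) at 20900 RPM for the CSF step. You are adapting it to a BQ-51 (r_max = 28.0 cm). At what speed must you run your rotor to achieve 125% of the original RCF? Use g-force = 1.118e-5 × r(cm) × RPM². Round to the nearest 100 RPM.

Original rotor: r = 186 mm = 18.6 cm
RCF = 1.118 × 10⁻⁵ × r × N²
RCF_original = 1.118 × 10⁻⁵ × 18.6 × (20900)² = 1.118 × 10⁻⁵ × 18.6 × 436,810,000 ≈ 90,833.8 × g
Target RCF = 1.25 × 90,833.8 ≈ 113,542.2 × g
113,542.2 = 1.118 × 10⁻⁵ × 28 × N²
N² = 113,542.2 / (31.304 × 10⁻⁵) = 362,708,280
N ≈ √362,708,280 ≈ 19,044.9

≈ 19000 RPM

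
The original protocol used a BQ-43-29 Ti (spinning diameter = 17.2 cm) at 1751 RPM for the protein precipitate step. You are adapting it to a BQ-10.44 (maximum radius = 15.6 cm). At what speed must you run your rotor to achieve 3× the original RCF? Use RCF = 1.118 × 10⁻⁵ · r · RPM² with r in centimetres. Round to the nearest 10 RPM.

Original rotor: r = 17.2 / 2 = 8.6 cm
RCF = 1.118 × 10⁻⁵ × r × N²
RCF_original = 1.118 × 10⁻⁵ × 8.6 × (1751)² = 1.118 × 10⁻⁵ × 8.6 × 3,066,001 ≈ 294.8 × g
Target RCF = 3 × 294.8 ≈ 884.4 × g
884.4 = 1.118 × 10⁻⁵ × 15.6 × N²
N² = 884.4 / (17.4408 × 10⁻⁵) = 5,070,868
N ≈ √5,070,868 ≈ 2,251.9

2250 RPM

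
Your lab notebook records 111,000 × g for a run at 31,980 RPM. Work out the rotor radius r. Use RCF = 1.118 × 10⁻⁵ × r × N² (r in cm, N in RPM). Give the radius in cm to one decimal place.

111000 = 1.118 × 10⁻⁵ × r × (31980)²
r = 111000 / (1.118 × 10⁻⁵ × 1,022,720,400) = 111000 / 11434.01 ≈ 9.708 cm

9.7 cm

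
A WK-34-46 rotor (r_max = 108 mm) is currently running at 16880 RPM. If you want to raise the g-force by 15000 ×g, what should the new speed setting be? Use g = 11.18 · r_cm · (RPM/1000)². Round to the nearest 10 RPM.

20230 RPM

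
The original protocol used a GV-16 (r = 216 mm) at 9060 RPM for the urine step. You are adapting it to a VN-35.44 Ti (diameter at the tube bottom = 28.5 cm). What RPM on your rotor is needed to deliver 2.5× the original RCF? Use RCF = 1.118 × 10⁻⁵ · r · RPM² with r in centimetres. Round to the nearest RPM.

≈ 17637 RPM

Original rotor: r = 216 mm = 21.6 cm
RCF_original = 1.118 × 10⁻⁵ × 21.6 × (9060)² = 1.118 × 10⁻⁵ × 21.6 × 82,083,600 ≈ 19,822.2 × g
Target RCF = 2.5 × 19,822.2 ≈ 49,555.5 × g
Your rotor: r = 28.5 / 2 = 14.25 cm
49,555.5 = 1.118 × 10⁻⁵ × 14.25 × N²
N² = 49,555.5 / (15.9315 × 10⁻⁵) = 311,053,573
N ≈ √311,053,573 ≈ 17,636.7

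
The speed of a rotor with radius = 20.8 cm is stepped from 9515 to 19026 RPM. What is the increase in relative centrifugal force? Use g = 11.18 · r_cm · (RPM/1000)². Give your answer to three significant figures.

RCF₁ = 11.18 × 20.8 × (9.515)² = 11.18 × 20.8 × 90.535225 ≈ 21,053.4 × g
RCF₂ = 11.18 × 20.8 × (19.026)² = 11.18 × 20.8 × 361.988676 ≈ 84,178.3 × g
Increase = 84,178.3 − 21,053.4 = 63,124.9

≈ 63100 × g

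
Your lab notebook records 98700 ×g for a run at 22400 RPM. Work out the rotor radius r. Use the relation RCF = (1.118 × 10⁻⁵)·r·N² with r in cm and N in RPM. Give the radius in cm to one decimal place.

98700 = 1.118 × 10⁻⁵ × r × (22400)²
r = 98700 / (1.118 × 10⁻⁵ × 501,760,000) = 98700 / 5609.677 ≈ 17.595 cm

17.6 cm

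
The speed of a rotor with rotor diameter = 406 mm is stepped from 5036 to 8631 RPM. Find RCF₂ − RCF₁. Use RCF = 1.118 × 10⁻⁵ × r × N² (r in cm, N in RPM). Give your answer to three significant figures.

≈ 11200 x g

r = 406 mm / 2 = 203 mm = 20.3 cm
RCF₁ = 1.118 × 10⁻⁵ × 20.3 × (5036)² = 1.118 × 10⁻⁵ × 20.3 × 25,361,296 ≈ 5,755.8 × g
RCF₂ = 1.118 × 10⁻⁵ × 20.3 × (8631)² = 1.118 × 10⁻⁵ × 20.3 × 74,494,161 ≈ 16,906.7 × g
Increase = 16,906.7 − 5,755.8 = 11,150.9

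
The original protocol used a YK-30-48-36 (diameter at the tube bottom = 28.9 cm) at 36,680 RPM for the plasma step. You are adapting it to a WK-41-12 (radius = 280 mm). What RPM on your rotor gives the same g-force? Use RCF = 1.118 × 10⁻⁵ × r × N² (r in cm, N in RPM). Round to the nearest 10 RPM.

26350 RPM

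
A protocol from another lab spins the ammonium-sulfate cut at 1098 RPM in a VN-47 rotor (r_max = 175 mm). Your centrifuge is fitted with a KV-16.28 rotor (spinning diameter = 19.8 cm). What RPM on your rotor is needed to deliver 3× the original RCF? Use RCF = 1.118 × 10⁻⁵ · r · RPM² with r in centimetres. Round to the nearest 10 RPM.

Original rotor: r = 175 mm = 17.5 cm
RCF_original = 1.118 × 10⁻⁵ × 17.5 × (1098)² = 1.118 × 10⁻⁵ × 17.5 × 1,205,604 ≈ 235.9 × g
Target RCF = 3 × 235.9 ≈ 707.7 × g
Your rotor: r = 19.8 / 2 = 9.9 cm
707.7 = 1.118 × 10⁻⁵ × 9.9 × N²
N² = 707.7 / (11.0682 × 10⁻⁵) = 6,393,994
N ≈ √6,393,994 ≈ 2,528.6

≈ 2530 RPM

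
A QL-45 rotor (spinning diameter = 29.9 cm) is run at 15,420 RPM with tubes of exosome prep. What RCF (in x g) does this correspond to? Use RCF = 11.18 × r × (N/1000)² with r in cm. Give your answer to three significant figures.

39700 x g

r = 29.9 / 2 = 14.95 cm
RCF = 11.18 × 14.95 × (15.42)² = 11.18 × 14.95 × 237.7764 ≈ 39,742.2 × g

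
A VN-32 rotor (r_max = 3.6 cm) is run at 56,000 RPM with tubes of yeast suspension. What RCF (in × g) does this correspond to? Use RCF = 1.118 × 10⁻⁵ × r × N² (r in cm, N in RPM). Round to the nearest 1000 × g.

RCF = 1.118 × 10⁻⁵ × r × N²
RCF = 1.118 × 10⁻⁵ × 3.6 × (56000)² = 1.118 × 10⁻⁵ × 3.6 × 3,136,000,000 ≈ 126,217.7 × g

126000 × g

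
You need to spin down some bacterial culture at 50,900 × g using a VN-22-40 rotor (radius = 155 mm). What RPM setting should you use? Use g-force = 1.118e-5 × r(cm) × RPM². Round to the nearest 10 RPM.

r = 155 mm = 15.5 cm
RCF = 1.118 × 10⁻⁵ × r × N²
50,900 = 1.118 × 10⁻⁵ × 15.5 × N²
N² = 50,900 / (17.329 × 10⁻⁵) = 293,727,278
N ≈ √293,727,278 ≈ 17,138.5

N ≈ 17140 RPM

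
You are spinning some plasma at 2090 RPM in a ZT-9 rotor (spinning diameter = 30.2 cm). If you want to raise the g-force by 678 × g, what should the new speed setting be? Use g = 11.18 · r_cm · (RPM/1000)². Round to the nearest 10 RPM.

2900 RPM

r = 30.2 / 2 = 15.1 cm
Current RCF = 11.18 × 15.1 × (2.09)² = 11.18 × 15.1 × 4.3681 ≈ 737.4 × g
Target RCF = 737.4 + 678 = 1,415.4 × g
(N/1000)² = 1,415.4 / 168.818 = 8.384177
N = 1000 × √8.384177 ≈ 2,895.5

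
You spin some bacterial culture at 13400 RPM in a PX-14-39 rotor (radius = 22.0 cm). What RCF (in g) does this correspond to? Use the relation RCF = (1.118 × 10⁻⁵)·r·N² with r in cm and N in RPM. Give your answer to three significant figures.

RCF = 1.118 × 10⁻⁵ × 22 × (13400)² = 1.118 × 10⁻⁵ × 22 × 179,560,000 ≈ 44,164.6 × g

44200 g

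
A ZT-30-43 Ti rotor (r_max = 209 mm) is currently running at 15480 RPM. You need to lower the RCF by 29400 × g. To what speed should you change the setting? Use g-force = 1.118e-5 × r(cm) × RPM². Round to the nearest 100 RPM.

10700 RPM

r = 209 mm = 20.9 cm
Current RCF = 1.118 × 10⁻⁵ × 20.9 × (15480)² = 1.118 × 10⁻⁵ × 20.9 × 239,630,400 ≈ 55,992.5 × g
Target RCF = 55,992.5 − 29,400 = 26,592.5 × g
N² = 26,592.5 / (23.3662 × 10⁻⁵) = 113,807,551
N ≈ √113,807,551 ≈ 10,668.1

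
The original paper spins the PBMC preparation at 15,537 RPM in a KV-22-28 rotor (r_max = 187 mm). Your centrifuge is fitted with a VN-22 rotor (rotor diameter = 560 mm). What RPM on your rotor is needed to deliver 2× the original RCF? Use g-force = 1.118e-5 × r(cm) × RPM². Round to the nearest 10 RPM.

≈ 17960 RPM

Original rotor: r = 187 mm = 18.7 cm
RCF_original = 1.118 × 10⁻⁵ × 18.7 × (15537)² = 1.118 × 10⁻⁵ × 18.7 × 241,398,369 ≈ 50,468.2 × g
Target RCF = 2 × 50,468.2 ≈ 100,936.4 × g
Your rotor: r = 560 mm / 2 = 280 mm = 28 cm
100,936.4 = 1.118 × 10⁻⁵ × 28 × N²
N² = 100,936.4 / (31.304 × 10⁻⁵) = 322,439,305
N ≈ √322,439,305 ≈ 17,956.6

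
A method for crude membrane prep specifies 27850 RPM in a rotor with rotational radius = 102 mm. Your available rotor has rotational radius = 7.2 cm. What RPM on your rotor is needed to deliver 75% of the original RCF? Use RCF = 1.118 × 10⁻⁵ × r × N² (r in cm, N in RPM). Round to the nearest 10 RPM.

Original rotor: r = 102 mm = 10.2 cm
RCF_original = 1.118 × 10⁻⁵ × 10.2 × (27850)² = 1.118 × 10⁻⁵ × 10.2 × 775,622,500 ≈ 88,448.9 × g
Target RCF = 0.75 × 88,448.9 ≈ 66,336.7 × g
66,336.7 = 1.118 × 10⁻⁵ × 7.2 × N²
N² = 66,336.7 / (8.0496 × 10⁻⁵) = 824,099,334
N ≈ √824,099,334 ≈ 28,707.1

28710 RPM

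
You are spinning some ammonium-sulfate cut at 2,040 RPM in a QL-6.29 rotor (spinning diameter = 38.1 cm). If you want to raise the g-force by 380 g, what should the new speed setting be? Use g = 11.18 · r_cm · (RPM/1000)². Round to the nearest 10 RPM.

≈ 2440 RPM

r = 38.1 / 2 = 19.05 cm
Current RCF = 11.18 × 19.05 × (2.04)² = 11.18 × 19.05 × 4.1616 ≈ 886.3 × g
Target RCF = 886.3 + 380 = 1,266.3 × g
(N/1000)² = 1,266.3 / 212.979 = 5.945657
N = 1000 × √5.945657 ≈ 2,438.4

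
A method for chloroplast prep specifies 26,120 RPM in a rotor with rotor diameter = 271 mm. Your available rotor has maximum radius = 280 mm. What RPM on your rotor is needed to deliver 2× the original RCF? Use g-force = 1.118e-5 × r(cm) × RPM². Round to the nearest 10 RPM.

25700 RPM

Original rotor: r = 271 mm / 2 = 135.5 mm = 13.55 cm
RCF = 1.118 × 10⁻⁵ × r × N²
RCF_original = 1.118 × 10⁻⁵ × 13.55 × (26120)² = 1.118 × 10⁻⁵ × 13.55 × 682,254,400 ≈ 103,354 × g
Target RCF = 2 × 103,354 ≈ 206,708 × g
Your rotor: r = 280 mm = 28.0 cm
206,708 = 1.118 × 10⁻⁵ × 28 × N²
N² = 206,708 / (31.304 × 10⁻⁵) = 660,324,559
N ≈ √660,324,559 ≈ 25,696.8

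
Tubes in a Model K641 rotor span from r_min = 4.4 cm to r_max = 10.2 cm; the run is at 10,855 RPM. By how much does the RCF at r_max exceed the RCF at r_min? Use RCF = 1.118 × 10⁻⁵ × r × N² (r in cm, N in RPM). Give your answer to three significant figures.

7640 g

RCF_max = 1.118 × 10⁻⁵ × 10.2 × (10855)² = 1.118 × 10⁻⁵ × 10.2 × 117,831,025 ≈ 13,437 × g
RCF_min = 1.118 × 10⁻⁵ × 4.4 × (10855)² = 1.118 × 10⁻⁵ × 4.4 × 117,831,025 ≈ 5,796.3 × g
ΔRCF = 13,437 − 5,796.3 = 7,640.7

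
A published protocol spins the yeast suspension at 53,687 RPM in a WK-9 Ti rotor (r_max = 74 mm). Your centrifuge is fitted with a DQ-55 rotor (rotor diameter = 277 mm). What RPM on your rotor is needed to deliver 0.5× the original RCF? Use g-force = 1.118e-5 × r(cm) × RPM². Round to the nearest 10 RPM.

≈ 27750 RPM

Original rotor: r = 74 mm = 7.4 cm
RCF = 1.118 × 10⁻⁵ × r × N²
RCF_original = 1.118 × 10⁻⁵ × 7.4 × (53687)² = 1.118 × 10⁻⁵ × 7.4 × 2,882,293,969 ≈ 238,457.9 × g
Target RCF = 0.5 × 238,457.9 ≈ 119,228.9 × g
Your rotor: r = 277 mm / 2 = 138.5 mm = 13.85 cm
119,228.9 = 1.118 × 10⁻⁵ × 13.85 × N²
N² = 119,228.9 / (15.4843 × 10⁻⁵) = 769,998,644
N ≈ √769,998,644 ≈ 27,748.8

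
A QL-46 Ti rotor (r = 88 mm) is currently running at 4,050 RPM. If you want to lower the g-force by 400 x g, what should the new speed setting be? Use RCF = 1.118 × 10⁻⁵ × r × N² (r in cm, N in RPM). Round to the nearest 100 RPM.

3500 RPM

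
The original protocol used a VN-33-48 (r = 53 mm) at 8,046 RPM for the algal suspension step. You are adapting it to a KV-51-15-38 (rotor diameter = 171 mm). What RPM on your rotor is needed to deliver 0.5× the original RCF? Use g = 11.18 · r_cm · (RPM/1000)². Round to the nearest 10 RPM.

Original rotor: r = 53 mm = 5.3 cm
RCF_original = 11.18 × 5.3 × (8.046)² = 11.18 × 5.3 × 64.738116 ≈ 3,836 × g
Target RCF = 0.5 × 3,836 ≈ 1,918 × g
Your rotor: r = 171 mm / 2 = 85.5 mm = 8.55 cm
1,918 = 11.18 × 8.55 × (N/1000)²
(N/1000)² = 1,918 / 95.589 = 20.06507
N = 1000 × √20.06507 ≈ 4,479.4

4480 RPM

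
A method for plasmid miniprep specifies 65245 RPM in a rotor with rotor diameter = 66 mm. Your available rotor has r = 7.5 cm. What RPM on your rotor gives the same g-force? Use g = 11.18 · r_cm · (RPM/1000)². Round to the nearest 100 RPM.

Original rotor: r = 66 mm / 2 = 33 mm = 3.3 cm
RCF_original = 11.18 × 3.3 × (65.245)² = 11.18 × 3.3 × 4,256.910025 ≈ 157,054.4 × g
157,054.4 = 11.18 × 7.5 × (N/1000)²
(N/1000)² = 157,054.4 / 83.85 = 1873.04
N = 1000 × √1873.04 ≈ 43,278.6

43300 RPM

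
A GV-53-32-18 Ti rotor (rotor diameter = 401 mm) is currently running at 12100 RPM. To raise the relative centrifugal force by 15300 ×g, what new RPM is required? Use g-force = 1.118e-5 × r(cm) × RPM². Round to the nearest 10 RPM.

r = 401 mm / 2 = 200.5 mm = 20.05 cm
Current RCF = 1.118 × 10⁻⁵ × 20.05 × (12100)² = 1.118 × 10⁻⁵ × 20.05 × 146,410,000 ≈ 32,819.1 × g
Target RCF = 32,819.1 + 15,300 = 48,119.1 × g
N² = 48,119.1 / (22.4159 × 10⁻⁵) = 214,665,037
N ≈ √214,665,037 ≈ 14,651.5

14650 RPM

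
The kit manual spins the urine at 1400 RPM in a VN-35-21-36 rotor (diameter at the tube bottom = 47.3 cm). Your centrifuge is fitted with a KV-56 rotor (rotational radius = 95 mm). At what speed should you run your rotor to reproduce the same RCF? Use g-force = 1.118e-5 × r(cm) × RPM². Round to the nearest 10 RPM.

Original rotor: r = 47.3 / 2 = 23.65 cm
RCF_original = 1.118 × 10⁻⁵ × 23.65 × (1400)² = 1.118 × 10⁻⁵ × 23.65 × 1,960,000 ≈ 518.2 × g
Your rotor: r = 95 mm = 9.5 cm
518.2 = 1.118 × 10⁻⁵ × 9.5 × N²
N² = 518.2 / (10.621 × 10⁻⁵) = 4,879,013
N ≈ √4,879,013 ≈ 2,208.8

2210 RPM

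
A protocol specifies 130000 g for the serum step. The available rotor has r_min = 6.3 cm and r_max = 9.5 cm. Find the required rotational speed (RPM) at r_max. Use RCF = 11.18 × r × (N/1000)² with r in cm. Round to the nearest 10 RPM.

≈ 34990 RPM

Use r_max = 9.5 cm.
RCF = 11.18 × r × (N/1000)²
130,000 = 11.18 × 9.5 × (N/1000)²
(N/1000)² = 130,000 / 106.21 = 1223.99
N = 1000 × √1223.99 ≈ 34,985.6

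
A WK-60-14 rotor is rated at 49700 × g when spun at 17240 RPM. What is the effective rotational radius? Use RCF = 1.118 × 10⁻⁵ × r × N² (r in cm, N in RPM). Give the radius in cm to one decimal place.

15.0 cm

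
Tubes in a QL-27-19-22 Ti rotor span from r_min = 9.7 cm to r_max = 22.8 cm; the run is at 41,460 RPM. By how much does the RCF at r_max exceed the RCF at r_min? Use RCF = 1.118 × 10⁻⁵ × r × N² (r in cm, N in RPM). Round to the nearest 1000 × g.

RCF_max = 1.118 × 10⁻⁵ × 22.8 × (41460)² = 1.118 × 10⁻⁵ × 22.8 × 1,718,931,600 ≈ 438,162.5 × g
RCF_min = 1.118 × 10⁻⁵ × 9.7 × (41460)² = 1.118 × 10⁻⁵ × 9.7 × 1,718,931,600 ≈ 186,411.3 × g
ΔRCF = 438,162.5 − 186,411.3 = 251,751.2

ΔRCF ≈ 252000 g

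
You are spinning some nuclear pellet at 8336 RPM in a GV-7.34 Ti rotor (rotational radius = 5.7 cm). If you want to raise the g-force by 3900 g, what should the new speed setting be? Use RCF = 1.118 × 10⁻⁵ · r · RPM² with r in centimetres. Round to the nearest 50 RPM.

Current RCF = 1.118 × 10⁻⁵ × 5.7 × (8336)² = 1.118 × 10⁻⁵ × 5.7 × 69,488,896 ≈ 4,428.2 × g
Target RCF = 4,428.2 + 3,900 = 8,328.2 × g
N² = 8,328.2 / (6.3726 × 10⁻⁵) = 130,687,631
N ≈ √130,687,631 ≈ 11,431.9

≈ 11450 RPM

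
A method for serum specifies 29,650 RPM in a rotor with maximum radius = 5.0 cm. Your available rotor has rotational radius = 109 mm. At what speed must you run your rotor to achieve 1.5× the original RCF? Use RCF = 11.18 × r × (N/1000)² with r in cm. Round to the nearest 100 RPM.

≈ 24600 RPM

RCF_original = 11.18 × 5 × (29.65)² = 11.18 × 5 × 879.1225 ≈ 49,142.9 × g
Target RCF = 1.5 × 49,142.9 ≈ 73,714.4 × g
Your rotor: r = 109 mm = 10.9 cm
73,714.4 = 11.18 × 10.9 × (N/1000)²
(N/1000)² = 73,714.4 / 121.862 = 604.9006
N = 1000 × √604.9006 ≈ 24,594.7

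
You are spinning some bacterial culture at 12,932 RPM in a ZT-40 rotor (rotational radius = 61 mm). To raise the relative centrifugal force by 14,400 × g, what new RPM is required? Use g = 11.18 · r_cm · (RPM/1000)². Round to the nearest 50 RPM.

r = 61 mm = 6.1 cm
Current RCF = 11.18 × 6.1 × (12.932)² = 11.18 × 6.1 × 167.236624 ≈ 11,405.2 × g
Target RCF = 11,405.2 + 14,400 = 25,805.2 × g
(N/1000)² = 25,805.2 / 68.198 = 378.3865
N = 1000 × √378.3865 ≈ 19,452.2

≈ 19450 RPM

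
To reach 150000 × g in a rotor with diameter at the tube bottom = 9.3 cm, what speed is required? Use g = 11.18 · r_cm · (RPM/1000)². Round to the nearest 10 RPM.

≈ 53720 RPM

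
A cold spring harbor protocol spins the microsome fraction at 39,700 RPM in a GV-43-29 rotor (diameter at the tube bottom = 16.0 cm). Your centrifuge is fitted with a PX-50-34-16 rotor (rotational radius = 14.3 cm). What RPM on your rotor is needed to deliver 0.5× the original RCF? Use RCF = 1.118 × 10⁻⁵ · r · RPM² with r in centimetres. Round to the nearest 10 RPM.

Original rotor: r = 16.0 / 2 = 8 cm
RCF = 1.118 × 10⁻⁵ × r × N²
RCF_original = 1.118 × 10⁻⁵ × 8 × (39700)² = 1.118 × 10⁻⁵ × 8 × 1,576,090,000 ≈ 140,965.5 × g
Target RCF = 0.5 × 140,965.5 ≈ 70,482.8 × g
70,482.8 = 1.118 × 10⁻⁵ × 14.3 × N²
N² = 70,482.8 / (15.9874 × 10⁻⁵) = 440,864,681
N ≈ √440,864,681 ≈ 20,996.8

21000 RPM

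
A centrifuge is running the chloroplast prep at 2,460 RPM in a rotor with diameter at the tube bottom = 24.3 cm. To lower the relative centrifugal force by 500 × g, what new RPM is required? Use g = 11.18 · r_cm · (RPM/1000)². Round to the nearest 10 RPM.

r = 24.3 / 2 = 12.15 cm
Current RCF = 11.18 × 12.15 × (2.46)² = 11.18 × 12.15 × 6.0516 ≈ 822 × g
Target RCF = 822 − 500 = 322 × g
(N/1000)² = 322 / 135.837 = 2.370488
N = 1000 × √2.370488 ≈ 1,539.6

≈ 1540 RPM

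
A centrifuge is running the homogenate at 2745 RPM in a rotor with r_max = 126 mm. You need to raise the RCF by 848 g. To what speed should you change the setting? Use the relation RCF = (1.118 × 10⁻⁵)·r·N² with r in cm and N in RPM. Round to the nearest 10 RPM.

r = 126 mm = 12.6 cm
Current RCF = 1.118 × 10⁻⁵ × 12.6 × (2745)² = 1.118 × 10⁻⁵ × 12.6 × 7,535,025 ≈ 1,061.4 × g
Target RCF = 1,061.4 + 848 = 1,909.4 × g
N² = 1,909.4 / (14.0868 × 10⁻⁵) = 13,554,533
N ≈ √13,554,533 ≈ 3,681.6

≈ 3680 RPM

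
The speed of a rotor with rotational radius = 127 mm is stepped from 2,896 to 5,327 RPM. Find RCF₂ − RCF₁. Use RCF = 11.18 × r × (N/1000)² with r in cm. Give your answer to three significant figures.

r = 127 mm = 12.7 cm
RCF₁ = 11.18 × 12.7 × (2.896)² = 11.18 × 12.7 × 8.386816 ≈ 1,190.8 × g
RCF₂ = 11.18 × 12.7 × (5.327)² = 11.18 × 12.7 × 28.376929 ≈ 4,029.1 × g
Increase = 4,029.1 − 1,190.8 = 2,838.3

2840 g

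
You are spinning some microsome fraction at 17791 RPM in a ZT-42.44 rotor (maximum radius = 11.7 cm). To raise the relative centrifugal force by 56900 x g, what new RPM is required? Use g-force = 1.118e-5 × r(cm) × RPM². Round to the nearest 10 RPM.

≈ 27410 RPM

Current RCF = 1.118 × 10⁻⁵ × 11.7 × (17791)² = 1.118 × 10⁻⁵ × 11.7 × 316,519,681 ≈ 41,402.7 × g
Target RCF = 41,402.7 + 56,900 = 98,302.7 × g
N² = 98,302.7 / (13.0806 × 10⁻⁵) = 751,515,221
N ≈ √751,515,221 ≈ 27,413.8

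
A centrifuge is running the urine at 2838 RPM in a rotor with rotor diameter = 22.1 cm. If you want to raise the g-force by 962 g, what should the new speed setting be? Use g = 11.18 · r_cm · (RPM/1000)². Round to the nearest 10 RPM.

r = 22.1 / 2 = 11.05 cm
Current RCF = 11.18 × 11.05 × (2.838)² = 11.18 × 11.05 × 8.054244 ≈ 995 × g
Target RCF = 995 + 962 = 1,957 × g
(N/1000)² = 1,957 / 123.539 = 15.84115
N = 1000 × √15.84115 ≈ 3,980.1

≈ 3980 RPM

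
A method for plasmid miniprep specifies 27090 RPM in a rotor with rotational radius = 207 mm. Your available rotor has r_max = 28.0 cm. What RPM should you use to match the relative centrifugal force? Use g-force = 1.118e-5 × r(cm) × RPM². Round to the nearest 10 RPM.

23290 RPM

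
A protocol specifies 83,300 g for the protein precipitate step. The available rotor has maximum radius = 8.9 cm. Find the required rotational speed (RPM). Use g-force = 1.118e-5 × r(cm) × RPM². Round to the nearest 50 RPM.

≈ 28950 RPM

83,300 = 1.118 × 10⁻⁵ × 8.9 × N²
N² = 83,300 / (9.9502 × 10⁻⁵) = 837,169,102
N ≈ √837,169,102 ≈ 28,933.9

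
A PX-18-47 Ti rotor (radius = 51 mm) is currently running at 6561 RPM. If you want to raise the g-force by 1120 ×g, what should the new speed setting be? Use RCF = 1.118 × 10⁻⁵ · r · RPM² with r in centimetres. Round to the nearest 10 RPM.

r = 51 mm = 5.1 cm
Current RCF = 1.118 × 10⁻⁵ × 5.1 × (6561)² = 1.118 × 10⁻⁵ × 5.1 × 43,046,721 ≈ 2,454.4 × g
Target RCF = 2,454.4 + 1,120 = 3,574.4 × g
N² = 3,574.4 / (5.7018 × 10⁻⁵) = 62,688,975
N ≈ √62,688,975 ≈ 7,917.6

≈ 7920 RPM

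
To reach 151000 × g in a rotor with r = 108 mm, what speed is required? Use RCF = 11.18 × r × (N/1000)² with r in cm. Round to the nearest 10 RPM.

≈ 35360 RPM

r = 108 mm = 10.8 cm
RCF = 11.18 × r × (N/1000)²
151,000 = 11.18 × 10.8 × (N/1000)²
(N/1000)² = 151,000 / 120.744 = 1250.58
N = 1000 × √1250.58 ≈ 35,363.5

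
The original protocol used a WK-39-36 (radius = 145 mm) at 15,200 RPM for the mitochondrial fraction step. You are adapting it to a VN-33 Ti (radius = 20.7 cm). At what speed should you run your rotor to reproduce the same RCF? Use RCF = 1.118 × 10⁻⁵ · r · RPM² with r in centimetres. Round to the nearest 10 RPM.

≈ 12720 RPM

Original rotor: r = 145 mm = 14.5 cm
RCF = 1.118 × 10⁻⁵ × r × N²
RCF_original = 1.118 × 10⁻⁵ × 14.5 × (15200)² = 1.118 × 10⁻⁵ × 14.5 × 231,040,000 ≈ 37,453.9 × g
37,453.9 = 1.118 × 10⁻⁵ × 20.7 × N²
N² = 37,453.9 / (23.1426 × 10⁻⁵) = 161,839,638
N ≈ √161,839,638 ≈ 12,721.6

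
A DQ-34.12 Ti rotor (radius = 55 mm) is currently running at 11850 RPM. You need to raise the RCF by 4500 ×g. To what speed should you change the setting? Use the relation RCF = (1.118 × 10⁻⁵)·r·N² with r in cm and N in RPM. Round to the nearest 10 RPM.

r = 55 mm = 5.5 cm
Current RCF = 1.118 × 10⁻⁵ × 5.5 × (11850)² = 1.118 × 10⁻⁵ × 5.5 × 140,422,500 ≈ 8,634.6 × g
Target RCF = 8,634.6 + 4,500 = 13,134.6 × g
N² = 13,134.6 / (6.149 × 10⁻⁵) = 213,605,464
N ≈ √213,605,464 ≈ 14,615.2

≈ 14620 RPM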